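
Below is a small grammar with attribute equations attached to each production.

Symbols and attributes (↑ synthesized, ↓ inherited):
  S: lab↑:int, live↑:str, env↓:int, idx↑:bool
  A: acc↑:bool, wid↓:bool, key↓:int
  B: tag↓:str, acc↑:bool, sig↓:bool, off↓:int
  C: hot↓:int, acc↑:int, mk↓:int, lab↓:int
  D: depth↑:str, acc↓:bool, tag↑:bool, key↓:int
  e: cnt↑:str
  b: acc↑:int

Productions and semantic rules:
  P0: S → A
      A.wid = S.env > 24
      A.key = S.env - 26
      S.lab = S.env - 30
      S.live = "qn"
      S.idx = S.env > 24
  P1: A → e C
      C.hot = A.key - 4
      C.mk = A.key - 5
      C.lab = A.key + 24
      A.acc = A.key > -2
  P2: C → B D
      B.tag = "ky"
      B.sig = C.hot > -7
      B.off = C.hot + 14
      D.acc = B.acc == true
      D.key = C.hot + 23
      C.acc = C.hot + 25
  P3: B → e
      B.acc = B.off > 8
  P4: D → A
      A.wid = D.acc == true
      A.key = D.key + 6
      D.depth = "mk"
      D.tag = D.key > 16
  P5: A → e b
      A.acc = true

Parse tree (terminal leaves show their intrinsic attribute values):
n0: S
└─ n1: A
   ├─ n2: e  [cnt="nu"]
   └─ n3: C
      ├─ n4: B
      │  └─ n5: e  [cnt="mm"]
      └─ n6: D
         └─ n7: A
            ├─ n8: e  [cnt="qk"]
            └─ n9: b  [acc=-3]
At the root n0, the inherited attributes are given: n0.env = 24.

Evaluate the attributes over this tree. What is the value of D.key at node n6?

1. n0.env = 24  [given at root]
2. n1.wid = false  [S.env > 24]
3. n1.key = -2  [S.env - 26]
4. n2.cnt = "nu"  [terminal]
5. n3.hot = -6  [A.key - 4]
6. n3.mk = -7  [A.key - 5]
7. n3.lab = 22  [A.key + 24]
8. n4.tag = "ky"  ["ky"]
9. n4.sig = true  [C.hot > -7]
10. n4.off = 8  [C.hot + 14]
11. n5.cnt = "mm"  [terminal]
12. n4.acc = false  [B.off > 8]
13. n6.acc = false  [B.acc == true]
14. n6.key = 17  [C.hot + 23]
15. n7.wid = false  [D.acc == true]
16. n7.key = 23  [D.key + 6]
17. n8.cnt = "qk"  [terminal]
18. n9.acc = -3  [terminal]
19. n7.acc = true  [true]
20. n6.depth = "mk"  ["mk"]
21. n6.tag = true  [D.key > 16]
22. n3.acc = 19  [C.hot + 25]
23. n1.acc = false  [A.key > -2]
24. n0.lab = -6  [S.env - 30]
25. n0.live = "qn"  ["qn"]
26. n0.idx = false  [S.env > 24]

17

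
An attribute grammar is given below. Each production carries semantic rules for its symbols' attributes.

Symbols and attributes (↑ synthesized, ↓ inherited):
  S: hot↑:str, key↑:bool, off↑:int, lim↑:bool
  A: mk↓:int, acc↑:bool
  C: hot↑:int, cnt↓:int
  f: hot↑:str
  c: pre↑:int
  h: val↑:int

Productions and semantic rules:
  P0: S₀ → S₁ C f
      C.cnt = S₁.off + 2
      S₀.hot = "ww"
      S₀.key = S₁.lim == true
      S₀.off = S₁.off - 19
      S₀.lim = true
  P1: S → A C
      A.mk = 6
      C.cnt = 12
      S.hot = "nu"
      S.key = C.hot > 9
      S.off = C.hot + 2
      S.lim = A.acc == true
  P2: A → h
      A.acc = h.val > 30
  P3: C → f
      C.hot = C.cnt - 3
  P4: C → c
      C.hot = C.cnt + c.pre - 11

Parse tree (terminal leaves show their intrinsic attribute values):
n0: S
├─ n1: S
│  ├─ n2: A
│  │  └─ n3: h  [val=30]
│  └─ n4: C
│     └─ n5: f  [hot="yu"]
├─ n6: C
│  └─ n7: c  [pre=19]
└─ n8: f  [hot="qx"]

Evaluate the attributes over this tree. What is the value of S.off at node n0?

-8

1. n2.mk = 6  [6]
2. n3.val = 30  [terminal]
3. n2.acc = false  [h.val > 30]
4. n4.cnt = 12  [12]
5. n5.hot = "yu"  [terminal]
6. n4.hot = 9  [C.cnt - 3]
7. n1.hot = "nu"  ["nu"]
8. n1.key = false  [C.hot > 9]
9. n1.off = 11  [C.hot + 2]
10. n1.lim = false  [A.acc == true]
11. n6.cnt = 13  [S₁.off + 2]
12. n7.pre = 19  [terminal]
13. n6.hot = 21  [C.cnt + c.pre - 11]
14. n8.hot = "qx"  [terminal]
15. n0.hot = "ww"  ["ww"]
16. n0.key = false  [S₁.lim == true]
17. n0.off = -8  [S₁.off - 19]
18. n0.lim = true  [true]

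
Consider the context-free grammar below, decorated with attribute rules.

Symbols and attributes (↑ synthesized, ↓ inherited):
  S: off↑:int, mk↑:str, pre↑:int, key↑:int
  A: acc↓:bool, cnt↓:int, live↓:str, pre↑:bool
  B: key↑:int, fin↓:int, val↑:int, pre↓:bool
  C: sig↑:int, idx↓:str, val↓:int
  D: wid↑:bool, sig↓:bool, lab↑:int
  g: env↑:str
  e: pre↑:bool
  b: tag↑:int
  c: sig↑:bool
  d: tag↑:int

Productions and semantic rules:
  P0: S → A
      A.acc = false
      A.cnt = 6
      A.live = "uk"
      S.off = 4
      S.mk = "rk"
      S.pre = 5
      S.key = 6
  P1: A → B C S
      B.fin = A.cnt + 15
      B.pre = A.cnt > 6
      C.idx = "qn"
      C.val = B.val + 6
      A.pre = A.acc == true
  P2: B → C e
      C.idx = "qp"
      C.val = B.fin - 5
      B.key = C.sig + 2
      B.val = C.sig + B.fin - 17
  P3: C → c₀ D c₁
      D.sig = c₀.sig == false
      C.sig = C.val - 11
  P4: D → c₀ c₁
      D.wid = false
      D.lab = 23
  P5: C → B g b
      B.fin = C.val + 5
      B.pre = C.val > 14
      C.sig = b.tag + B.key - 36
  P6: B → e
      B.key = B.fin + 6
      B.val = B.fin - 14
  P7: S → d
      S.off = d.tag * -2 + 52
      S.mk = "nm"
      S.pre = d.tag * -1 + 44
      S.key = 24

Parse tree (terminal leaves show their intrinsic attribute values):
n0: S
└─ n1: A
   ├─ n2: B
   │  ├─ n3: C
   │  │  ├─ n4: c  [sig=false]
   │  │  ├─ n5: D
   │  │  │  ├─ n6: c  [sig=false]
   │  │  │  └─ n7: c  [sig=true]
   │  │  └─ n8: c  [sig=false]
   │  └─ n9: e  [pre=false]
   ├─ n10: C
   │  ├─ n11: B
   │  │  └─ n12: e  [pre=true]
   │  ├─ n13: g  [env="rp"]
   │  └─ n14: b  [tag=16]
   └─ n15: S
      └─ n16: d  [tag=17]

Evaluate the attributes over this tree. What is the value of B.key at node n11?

1. n1.acc = false  [false]
2. n1.cnt = 6  [6]
3. n1.live = "uk"  ["uk"]
4. n2.fin = 21  [A.cnt + 15]
5. n2.pre = false  [A.cnt > 6]
6. n3.idx = "qp"  ["qp"]
7. n3.val = 16  [B.fin - 5]
8. n4.sig = false  [terminal]
9. n5.sig = true  [c₀.sig == false]
10. n6.sig = false  [terminal]
11. n7.sig = true  [terminal]
12. n5.wid = false  [false]
13. n5.lab = 23  [23]
14. n8.sig = false  [terminal]
15. n3.sig = 5  [C.val - 11]
16. n9.pre = false  [terminal]
17. n2.key = 7  [C.sig + 2]
18. n2.val = 9  [C.sig + B.fin - 17]
19. n10.idx = "qn"  ["qn"]
20. n10.val = 15  [B.val + 6]
21. n11.fin = 20  [C.val + 5]
22. n11.pre = true  [C.val > 14]
23. n12.pre = true  [terminal]
24. n11.key = 26  [B.fin + 6]
25. n11.val = 6  [B.fin - 14]
26. n13.env = "rp"  [terminal]
27. n14.tag = 16  [terminal]
28. n10.sig = 6  [b.tag + B.key - 36]
29. n16.tag = 17  [terminal]
30. n15.off = 18  [d.tag * -2 + 52]
31. n15.mk = "nm"  ["nm"]
32. n15.pre = 27  [d.tag * -1 + 44]
33. n15.key = 24  [24]
34. n1.pre = false  [A.acc == true]
35. n0.off = 4  [4]
36. n0.mk = "rk"  ["rk"]
37. n0.pre = 5  [5]
38. n0.key = 6  [6]

26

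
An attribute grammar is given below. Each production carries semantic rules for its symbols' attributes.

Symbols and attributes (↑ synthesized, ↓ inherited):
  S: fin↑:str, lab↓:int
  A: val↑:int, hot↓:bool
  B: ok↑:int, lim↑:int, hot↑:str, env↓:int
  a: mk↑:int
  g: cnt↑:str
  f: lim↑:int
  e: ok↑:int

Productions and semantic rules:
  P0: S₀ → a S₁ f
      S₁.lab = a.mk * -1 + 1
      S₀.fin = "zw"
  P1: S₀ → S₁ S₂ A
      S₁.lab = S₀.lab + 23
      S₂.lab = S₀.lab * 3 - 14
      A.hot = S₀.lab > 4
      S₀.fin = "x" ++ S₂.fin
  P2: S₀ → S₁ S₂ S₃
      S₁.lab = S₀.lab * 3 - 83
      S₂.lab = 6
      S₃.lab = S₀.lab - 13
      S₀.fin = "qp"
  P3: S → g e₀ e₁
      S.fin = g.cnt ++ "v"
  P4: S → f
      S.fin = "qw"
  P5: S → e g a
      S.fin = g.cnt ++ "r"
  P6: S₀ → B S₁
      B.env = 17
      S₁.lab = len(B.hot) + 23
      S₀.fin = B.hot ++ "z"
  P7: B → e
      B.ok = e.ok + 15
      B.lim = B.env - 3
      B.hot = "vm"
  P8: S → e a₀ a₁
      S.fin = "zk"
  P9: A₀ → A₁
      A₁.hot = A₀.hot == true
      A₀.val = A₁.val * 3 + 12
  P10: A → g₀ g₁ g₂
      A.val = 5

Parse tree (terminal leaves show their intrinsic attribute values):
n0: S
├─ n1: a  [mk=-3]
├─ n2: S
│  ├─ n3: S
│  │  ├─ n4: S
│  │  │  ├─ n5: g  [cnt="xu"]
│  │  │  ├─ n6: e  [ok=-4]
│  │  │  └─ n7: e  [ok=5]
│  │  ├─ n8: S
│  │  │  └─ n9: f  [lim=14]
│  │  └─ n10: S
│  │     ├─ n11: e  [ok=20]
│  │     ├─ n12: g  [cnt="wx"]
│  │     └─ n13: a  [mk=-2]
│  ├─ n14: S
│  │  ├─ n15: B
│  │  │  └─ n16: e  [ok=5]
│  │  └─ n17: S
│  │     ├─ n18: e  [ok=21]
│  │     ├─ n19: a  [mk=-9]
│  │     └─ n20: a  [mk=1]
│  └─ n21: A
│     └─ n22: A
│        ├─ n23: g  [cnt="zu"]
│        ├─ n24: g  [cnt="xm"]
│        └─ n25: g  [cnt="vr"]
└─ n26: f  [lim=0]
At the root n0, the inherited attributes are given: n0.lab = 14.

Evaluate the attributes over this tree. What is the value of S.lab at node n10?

1. n0.lab = 14  [given at root]
2. n1.mk = -3  [terminal]
3. n2.lab = 4  [a.mk * -1 + 1]
4. n3.lab = 27  [S₀.lab + 23]
5. n4.lab = -2  [S₀.lab * 3 - 83]
6. n5.cnt = "xu"  [terminal]
7. n6.ok = -4  [terminal]
8. n7.ok = 5  [terminal]
9. n4.fin = "xuv"  [g.cnt ++ "v"]
10. n8.lab = 6  [6]
11. n9.lim = 14  [terminal]
12. n8.fin = "qw"  ["qw"]
13. n10.lab = 14  [S₀.lab - 13]
14. n11.ok = 20  [terminal]
15. n12.cnt = "wx"  [terminal]
16. n13.mk = -2  [terminal]
17. n10.fin = "wxr"  [g.cnt ++ "r"]
18. n3.fin = "qp"  ["qp"]
19. n14.lab = -2  [S₀.lab * 3 - 14]
20. n15.env = 17  [17]
21. n16.ok = 5  [terminal]
22. n15.ok = 20  [e.ok + 15]
23. n15.lim = 14  [B.env - 3]
24. n15.hot = "vm"  ["vm"]
25. n17.lab = 25  [len(B.hot) + 23]
26. n18.ok = 21  [terminal]
27. n19.mk = -9  [terminal]
28. n20.mk = 1  [terminal]
29. n17.fin = "zk"  ["zk"]
30. n14.fin = "vmz"  [B.hot ++ "z"]
31. n21.hot = false  [S₀.lab > 4]
32. n22.hot = false  [A₀.hot == true]
33. n23.cnt = "zu"  [terminal]
34. n24.cnt = "xm"  [terminal]
35. n25.cnt = "vr"  [terminal]
36. n22.val = 5  [5]
37. n21.val = 27  [A₁.val * 3 + 12]
38. n2.fin = "xvmz"  ["x" ++ S₂.fin]
39. n26.lim = 0  [terminal]
40. n0.fin = "zw"  ["zw"]

14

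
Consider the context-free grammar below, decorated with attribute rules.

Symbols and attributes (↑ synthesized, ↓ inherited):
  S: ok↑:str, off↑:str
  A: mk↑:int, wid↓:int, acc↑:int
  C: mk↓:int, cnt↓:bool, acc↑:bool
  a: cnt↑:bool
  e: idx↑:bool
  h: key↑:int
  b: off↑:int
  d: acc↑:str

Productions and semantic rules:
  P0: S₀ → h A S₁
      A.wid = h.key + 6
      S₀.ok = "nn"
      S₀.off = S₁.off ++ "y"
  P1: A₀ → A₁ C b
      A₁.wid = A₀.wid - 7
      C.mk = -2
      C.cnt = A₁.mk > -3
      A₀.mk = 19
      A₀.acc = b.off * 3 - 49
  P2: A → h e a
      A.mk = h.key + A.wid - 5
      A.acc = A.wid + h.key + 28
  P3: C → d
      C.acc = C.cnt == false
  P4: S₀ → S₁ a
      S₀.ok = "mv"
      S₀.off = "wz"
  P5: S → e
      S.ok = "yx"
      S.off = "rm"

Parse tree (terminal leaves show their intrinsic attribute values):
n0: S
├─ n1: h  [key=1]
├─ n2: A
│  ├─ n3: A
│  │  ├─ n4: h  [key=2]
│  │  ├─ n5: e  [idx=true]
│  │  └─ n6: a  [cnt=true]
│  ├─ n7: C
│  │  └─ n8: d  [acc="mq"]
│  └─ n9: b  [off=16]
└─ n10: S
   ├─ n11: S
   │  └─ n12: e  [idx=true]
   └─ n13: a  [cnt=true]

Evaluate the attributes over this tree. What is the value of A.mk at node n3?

-3

1. n1.key = 1  [terminal]
2. n2.wid = 7  [h.key + 6]
3. n3.wid = 0  [A₀.wid - 7]
4. n4.key = 2  [terminal]
5. n5.idx = true  [terminal]
6. n6.cnt = true  [terminal]
7. n3.mk = -3  [h.key + A.wid - 5]
8. n3.acc = 30  [A.wid + h.key + 28]
9. n7.mk = -2  [-2]
10. n7.cnt = false  [A₁.mk > -3]
11. n8.acc = "mq"  [terminal]
12. n7.acc = true  [C.cnt == false]
13. n9.off = 16  [terminal]
14. n2.mk = 19  [19]
15. n2.acc = -1  [b.off * 3 - 49]
16. n12.idx = true  [terminal]
17. n11.ok = "yx"  ["yx"]
18. n11.off = "rm"  ["rm"]
19. n13.cnt = true  [terminal]
20. n10.ok = "mv"  ["mv"]
21. n10.off = "wz"  ["wz"]
22. n0.ok = "nn"  ["nn"]
23. n0.off = "wzy"  [S₁.off ++ "y"]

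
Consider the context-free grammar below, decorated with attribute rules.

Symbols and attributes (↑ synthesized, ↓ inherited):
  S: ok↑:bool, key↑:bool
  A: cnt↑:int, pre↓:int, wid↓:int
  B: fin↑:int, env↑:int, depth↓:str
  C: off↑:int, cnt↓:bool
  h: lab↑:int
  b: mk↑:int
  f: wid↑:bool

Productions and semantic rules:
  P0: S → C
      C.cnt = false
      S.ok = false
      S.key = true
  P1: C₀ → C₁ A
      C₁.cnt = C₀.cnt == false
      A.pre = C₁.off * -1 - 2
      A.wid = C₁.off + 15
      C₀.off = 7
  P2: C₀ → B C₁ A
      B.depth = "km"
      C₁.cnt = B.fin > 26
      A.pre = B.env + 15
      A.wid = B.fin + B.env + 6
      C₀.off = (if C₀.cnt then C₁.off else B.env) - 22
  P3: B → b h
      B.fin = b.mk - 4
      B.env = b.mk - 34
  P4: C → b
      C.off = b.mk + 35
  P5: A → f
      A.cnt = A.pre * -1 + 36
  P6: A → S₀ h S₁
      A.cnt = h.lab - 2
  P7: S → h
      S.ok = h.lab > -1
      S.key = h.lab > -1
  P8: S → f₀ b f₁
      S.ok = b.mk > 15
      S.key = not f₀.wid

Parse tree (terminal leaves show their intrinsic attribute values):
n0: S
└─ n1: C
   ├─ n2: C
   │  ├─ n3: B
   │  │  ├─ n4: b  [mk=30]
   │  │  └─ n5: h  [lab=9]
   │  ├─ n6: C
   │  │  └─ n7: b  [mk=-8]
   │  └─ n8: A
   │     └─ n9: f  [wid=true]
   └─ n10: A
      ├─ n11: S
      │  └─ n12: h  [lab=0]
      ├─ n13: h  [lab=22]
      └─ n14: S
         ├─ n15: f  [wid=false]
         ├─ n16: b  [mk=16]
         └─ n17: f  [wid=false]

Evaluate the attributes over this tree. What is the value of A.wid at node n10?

20

1. n1.cnt = false  [false]
2. n2.cnt = true  [C₀.cnt == false]
3. n3.depth = "km"  ["km"]
4. n4.mk = 30  [terminal]
5. n5.lab = 9  [terminal]
6. n3.fin = 26  [b.mk - 4]
7. n3.env = -4  [b.mk - 34]
8. n6.cnt = false  [B.fin > 26]
9. n7.mk = -8  [terminal]
10. n6.off = 27  [b.mk + 35]
11. n8.pre = 11  [B.env + 15]
12. n8.wid = 28  [B.fin + B.env + 6]
13. n9.wid = true  [terminal]
14. n8.cnt = 25  [A.pre * -1 + 36]
15. n2.off = 5  [(if C₀.cnt then C₁.off else B.env) - 22]
16. n10.pre = -7  [C₁.off * -1 - 2]
17. n10.wid = 20  [C₁.off + 15]
18. n12.lab = 0  [terminal]
19. n11.ok = true  [h.lab > -1]
20. n11.key = true  [h.lab > -1]
21. n13.lab = 22  [terminal]
22. n15.wid = false  [terminal]
23. n16.mk = 16  [terminal]
24. n17.wid = false  [terminal]
25. n14.ok = true  [b.mk > 15]
26. n14.key = true  [not f₀.wid]
27. n10.cnt = 20  [h.lab - 2]
28. n1.off = 7  [7]
29. n0.ok = false  [false]
30. n0.key = true  [true]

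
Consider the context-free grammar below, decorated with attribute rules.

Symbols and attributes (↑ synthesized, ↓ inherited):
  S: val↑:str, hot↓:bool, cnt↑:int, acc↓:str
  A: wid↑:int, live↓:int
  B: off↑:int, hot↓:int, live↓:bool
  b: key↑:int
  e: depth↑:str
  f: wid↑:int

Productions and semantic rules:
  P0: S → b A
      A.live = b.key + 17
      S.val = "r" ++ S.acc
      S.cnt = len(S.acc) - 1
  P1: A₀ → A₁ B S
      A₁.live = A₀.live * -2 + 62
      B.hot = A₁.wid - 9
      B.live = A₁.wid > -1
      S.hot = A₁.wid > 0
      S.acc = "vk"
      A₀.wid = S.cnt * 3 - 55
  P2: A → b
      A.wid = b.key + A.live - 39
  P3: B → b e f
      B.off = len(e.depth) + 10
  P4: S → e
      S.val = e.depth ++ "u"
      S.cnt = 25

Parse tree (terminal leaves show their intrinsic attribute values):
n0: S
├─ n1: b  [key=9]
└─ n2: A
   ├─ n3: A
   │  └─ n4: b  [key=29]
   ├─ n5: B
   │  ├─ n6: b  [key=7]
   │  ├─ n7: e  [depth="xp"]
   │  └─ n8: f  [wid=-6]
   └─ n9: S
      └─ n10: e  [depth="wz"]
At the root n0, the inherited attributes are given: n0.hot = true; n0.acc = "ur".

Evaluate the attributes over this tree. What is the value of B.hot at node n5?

-9

1. n0.hot = true  [given at root]
2. n0.acc = "ur"  [given at root]
3. n1.key = 9  [terminal]
4. n2.live = 26  [b.key + 17]
5. n3.live = 10  [A₀.live * -2 + 62]
6. n4.key = 29  [terminal]
7. n3.wid = 0  [b.key + A.live - 39]
8. n5.hot = -9  [A₁.wid - 9]
9. n5.live = true  [A₁.wid > -1]
10. n6.key = 7  [terminal]
11. n7.depth = "xp"  [terminal]
12. n8.wid = -6  [terminal]
13. n5.off = 12  [len(e.depth) + 10]
14. n9.hot = false  [A₁.wid > 0]
15. n9.acc = "vk"  ["vk"]
16. n10.depth = "wz"  [terminal]
17. n9.val = "wzu"  [e.depth ++ "u"]
18. n9.cnt = 25  [25]
19. n2.wid = 20  [S.cnt * 3 - 55]
20. n0.val = "rur"  ["r" ++ S.acc]
21. n0.cnt = 1  [len(S.acc) - 1]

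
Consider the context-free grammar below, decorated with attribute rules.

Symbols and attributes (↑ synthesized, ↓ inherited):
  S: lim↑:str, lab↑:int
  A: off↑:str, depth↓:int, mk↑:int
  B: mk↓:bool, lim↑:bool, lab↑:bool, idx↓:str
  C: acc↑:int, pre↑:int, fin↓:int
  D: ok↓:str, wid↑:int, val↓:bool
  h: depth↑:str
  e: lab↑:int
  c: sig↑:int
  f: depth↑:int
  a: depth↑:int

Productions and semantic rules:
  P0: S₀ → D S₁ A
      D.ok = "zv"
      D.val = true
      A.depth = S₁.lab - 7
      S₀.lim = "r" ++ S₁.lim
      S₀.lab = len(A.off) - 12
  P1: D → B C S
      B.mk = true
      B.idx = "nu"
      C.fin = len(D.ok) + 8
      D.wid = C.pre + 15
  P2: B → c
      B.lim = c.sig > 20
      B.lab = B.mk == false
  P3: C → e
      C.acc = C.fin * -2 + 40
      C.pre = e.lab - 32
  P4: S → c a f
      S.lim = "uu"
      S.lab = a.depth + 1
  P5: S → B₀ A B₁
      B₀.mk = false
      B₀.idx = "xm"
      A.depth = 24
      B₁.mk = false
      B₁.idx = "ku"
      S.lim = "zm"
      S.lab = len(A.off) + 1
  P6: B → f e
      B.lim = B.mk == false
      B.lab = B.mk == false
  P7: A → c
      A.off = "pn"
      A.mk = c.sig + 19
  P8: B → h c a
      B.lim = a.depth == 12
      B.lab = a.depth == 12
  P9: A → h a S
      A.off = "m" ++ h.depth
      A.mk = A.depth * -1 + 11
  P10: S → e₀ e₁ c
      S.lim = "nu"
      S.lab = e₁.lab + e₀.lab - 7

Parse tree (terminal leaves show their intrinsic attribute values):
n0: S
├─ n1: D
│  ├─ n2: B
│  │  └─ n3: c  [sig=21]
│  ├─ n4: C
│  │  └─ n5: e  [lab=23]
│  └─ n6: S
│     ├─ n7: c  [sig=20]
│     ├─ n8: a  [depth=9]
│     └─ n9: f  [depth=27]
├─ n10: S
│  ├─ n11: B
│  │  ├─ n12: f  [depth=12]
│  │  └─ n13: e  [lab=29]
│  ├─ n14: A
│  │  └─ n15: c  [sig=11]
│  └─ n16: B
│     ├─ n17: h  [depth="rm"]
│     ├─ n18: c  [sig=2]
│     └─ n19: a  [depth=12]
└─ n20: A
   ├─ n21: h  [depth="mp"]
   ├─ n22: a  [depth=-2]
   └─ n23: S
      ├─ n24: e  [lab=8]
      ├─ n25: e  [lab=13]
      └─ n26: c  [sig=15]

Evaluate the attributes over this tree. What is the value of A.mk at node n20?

1. n1.ok = "zv"  ["zv"]
2. n1.val = true  [true]
3. n2.mk = true  [true]
4. n2.idx = "nu"  ["nu"]
5. n3.sig = 21  [terminal]
6. n2.lim = true  [c.sig > 20]
7. n2.lab = false  [B.mk == false]
8. n4.fin = 10  [len(D.ok) + 8]
9. n5.lab = 23  [terminal]
10. n4.acc = 20  [C.fin * -2 + 40]
11. n4.pre = -9  [e.lab - 32]
12. n7.sig = 20  [terminal]
13. n8.depth = 9  [terminal]
14. n9.depth = 27  [terminal]
15. n6.lim = "uu"  ["uu"]
16. n6.lab = 10  [a.depth + 1]
17. n1.wid = 6  [C.pre + 15]
18. n11.mk = false  [false]
19. n11.idx = "xm"  ["xm"]
20. n12.depth = 12  [terminal]
21. n13.lab = 29  [terminal]
22. n11.lim = true  [B.mk == false]
23. n11.lab = true  [B.mk == false]
24. n14.depth = 24  [24]
25. n15.sig = 11  [terminal]
26. n14.off = "pn"  ["pn"]
27. n14.mk = 30  [c.sig + 19]
28. n16.mk = false  [false]
29. n16.idx = "ku"  ["ku"]
30. n17.depth = "rm"  [terminal]
31. n18.sig = 2  [terminal]
32. n19.depth = 12  [terminal]
33. n16.lim = true  [a.depth == 12]
34. n16.lab = true  [a.depth == 12]
35. n10.lim = "zm"  ["zm"]
36. n10.lab = 3  [len(A.off) + 1]
37. n20.depth = -4  [S₁.lab - 7]
38. n21.depth = "mp"  [terminal]
39. n22.depth = -2  [terminal]
40. n24.lab = 8  [terminal]
41. n25.lab = 13  [terminal]
42. n26.sig = 15  [terminal]
43. n23.lim = "nu"  ["nu"]
44. n23.lab = 14  [e₁.lab + e₀.lab - 7]
45. n20.off = "mmp"  ["m" ++ h.depth]
46. n20.mk = 15  [A.depth * -1 + 11]
47. n0.lim = "rzm"  ["r" ++ S₁.lim]
48. n0.lab = -9  [len(A.off) - 12]

15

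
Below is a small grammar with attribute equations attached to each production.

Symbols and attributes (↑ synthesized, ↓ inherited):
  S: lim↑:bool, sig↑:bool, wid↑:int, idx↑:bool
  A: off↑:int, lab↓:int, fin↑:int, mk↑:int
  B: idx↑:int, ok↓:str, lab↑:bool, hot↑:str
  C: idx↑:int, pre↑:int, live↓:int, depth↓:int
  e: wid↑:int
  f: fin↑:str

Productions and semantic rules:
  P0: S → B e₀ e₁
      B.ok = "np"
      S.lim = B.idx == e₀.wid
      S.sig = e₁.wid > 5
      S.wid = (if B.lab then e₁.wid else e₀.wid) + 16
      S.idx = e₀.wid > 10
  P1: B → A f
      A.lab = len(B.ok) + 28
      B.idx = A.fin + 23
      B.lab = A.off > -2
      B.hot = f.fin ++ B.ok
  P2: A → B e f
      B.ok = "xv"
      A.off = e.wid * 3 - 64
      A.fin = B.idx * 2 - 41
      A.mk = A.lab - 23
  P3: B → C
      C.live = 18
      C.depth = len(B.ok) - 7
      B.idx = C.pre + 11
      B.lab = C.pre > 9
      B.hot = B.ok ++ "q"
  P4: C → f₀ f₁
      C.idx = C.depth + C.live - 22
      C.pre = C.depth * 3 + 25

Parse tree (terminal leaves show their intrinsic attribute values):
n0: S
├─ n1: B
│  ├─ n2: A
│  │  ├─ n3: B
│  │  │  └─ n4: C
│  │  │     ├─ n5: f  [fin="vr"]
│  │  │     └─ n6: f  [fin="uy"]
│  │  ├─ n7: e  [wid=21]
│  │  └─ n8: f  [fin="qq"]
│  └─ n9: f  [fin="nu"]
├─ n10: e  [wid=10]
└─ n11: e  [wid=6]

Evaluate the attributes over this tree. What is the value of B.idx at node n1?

24

1. n1.ok = "np"  ["np"]
2. n2.lab = 30  [len(B.ok) + 28]
3. n3.ok = "xv"  ["xv"]
4. n4.live = 18  [18]
5. n4.depth = -5  [len(B.ok) - 7]
6. n5.fin = "vr"  [terminal]
7. n6.fin = "uy"  [terminal]
8. n4.idx = -9  [C.depth + C.live - 22]
9. n4.pre = 10  [C.depth * 3 + 25]
10. n3.idx = 21  [C.pre + 11]
11. n3.lab = true  [C.pre > 9]
12. n3.hot = "xvq"  [B.ok ++ "q"]
13. n7.wid = 21  [terminal]
14. n8.fin = "qq"  [terminal]
15. n2.off = -1  [e.wid * 3 - 64]
16. n2.fin = 1  [B.idx * 2 - 41]
17. n2.mk = 7  [A.lab - 23]
18. n9.fin = "nu"  [terminal]
19. n1.idx = 24  [A.fin + 23]
20. n1.lab = true  [A.off > -2]
21. n1.hot = "nunp"  [f.fin ++ B.ok]
22. n10.wid = 10  [terminal]
23. n11.wid = 6  [terminal]
24. n0.lim = false  [B.idx == e₀.wid]
25. n0.sig = true  [e₁.wid > 5]
26. n0.wid = 22  [(if B.lab then e₁.wid else e₀.wid) + 16]
27. n0.idx = false  [e₀.wid > 10]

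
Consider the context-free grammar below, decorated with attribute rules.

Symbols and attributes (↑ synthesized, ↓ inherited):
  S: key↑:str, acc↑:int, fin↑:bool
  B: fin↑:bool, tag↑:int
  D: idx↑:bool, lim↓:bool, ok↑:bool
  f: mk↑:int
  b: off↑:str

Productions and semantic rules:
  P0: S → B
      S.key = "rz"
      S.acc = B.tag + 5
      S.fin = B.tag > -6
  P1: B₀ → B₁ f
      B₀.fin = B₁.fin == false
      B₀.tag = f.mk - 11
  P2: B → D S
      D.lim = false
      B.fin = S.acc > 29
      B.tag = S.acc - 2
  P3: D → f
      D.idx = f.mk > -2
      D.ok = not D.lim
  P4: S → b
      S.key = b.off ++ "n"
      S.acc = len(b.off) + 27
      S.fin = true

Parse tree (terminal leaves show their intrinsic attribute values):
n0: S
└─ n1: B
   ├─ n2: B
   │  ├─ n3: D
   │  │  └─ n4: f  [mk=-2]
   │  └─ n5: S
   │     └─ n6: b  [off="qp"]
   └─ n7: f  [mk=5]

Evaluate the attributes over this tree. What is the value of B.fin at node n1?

true

1. n3.lim = false  [false]
2. n4.mk = -2  [terminal]
3. n3.idx = false  [f.mk > -2]
4. n3.ok = true  [not D.lim]
5. n6.off = "qp"  [terminal]
6. n5.key = "qpn"  [b.off ++ "n"]
7. n5.acc = 29  [len(b.off) + 27]
8. n5.fin = true  [true]
9. n2.fin = false  [S.acc > 29]
10. n2.tag = 27  [S.acc - 2]
11. n7.mk = 5  [terminal]
12. n1.fin = true  [B₁.fin == false]
13. n1.tag = -6  [f.mk - 11]
14. n0.key = "rz"  ["rz"]
15. n0.acc = -1  [B.tag + 5]
16. n0.fin = false  [B.tag > -6]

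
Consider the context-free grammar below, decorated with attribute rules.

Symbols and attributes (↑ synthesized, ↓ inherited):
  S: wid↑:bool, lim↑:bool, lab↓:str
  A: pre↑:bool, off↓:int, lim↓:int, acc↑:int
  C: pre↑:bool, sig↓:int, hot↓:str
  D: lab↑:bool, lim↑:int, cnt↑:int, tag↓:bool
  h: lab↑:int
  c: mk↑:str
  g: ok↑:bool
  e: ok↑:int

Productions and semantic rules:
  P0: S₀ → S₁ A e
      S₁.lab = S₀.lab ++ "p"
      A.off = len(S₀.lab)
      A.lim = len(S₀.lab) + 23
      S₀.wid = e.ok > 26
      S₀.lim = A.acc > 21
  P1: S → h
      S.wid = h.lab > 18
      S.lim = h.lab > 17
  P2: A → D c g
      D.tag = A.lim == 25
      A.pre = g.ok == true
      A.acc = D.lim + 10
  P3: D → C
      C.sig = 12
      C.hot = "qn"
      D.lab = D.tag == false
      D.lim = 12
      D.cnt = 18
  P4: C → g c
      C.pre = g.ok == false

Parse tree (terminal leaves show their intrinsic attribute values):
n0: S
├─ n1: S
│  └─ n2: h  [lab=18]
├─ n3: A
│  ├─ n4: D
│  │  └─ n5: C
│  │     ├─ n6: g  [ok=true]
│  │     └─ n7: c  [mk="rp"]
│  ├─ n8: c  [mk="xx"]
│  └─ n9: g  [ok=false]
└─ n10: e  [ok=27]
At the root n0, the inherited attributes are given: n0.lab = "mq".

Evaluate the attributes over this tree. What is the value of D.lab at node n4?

1. n0.lab = "mq"  [given at root]
2. n1.lab = "mqp"  [S₀.lab ++ "p"]
3. n2.lab = 18  [terminal]
4. n1.wid = false  [h.lab > 18]
5. n1.lim = true  [h.lab > 17]
6. n3.off = 2  [len(S₀.lab)]
7. n3.lim = 25  [len(S₀.lab) + 23]
8. n4.tag = true  [A.lim == 25]
9. n5.sig = 12  [12]
10. n5.hot = "qn"  ["qn"]
11. n6.ok = true  [terminal]
12. n7.mk = "rp"  [terminal]
13. n5.pre = false  [g.ok == false]
14. n4.lab = false  [D.tag == false]
15. n4.lim = 12  [12]
16. n4.cnt = 18  [18]
17. n8.mk = "xx"  [terminal]
18. n9.ok = false  [terminal]
19. n3.pre = false  [g.ok == true]
20. n3.acc = 22  [D.lim + 10]
21. n10.ok = 27  [terminal]
22. n0.wid = true  [e.ok > 26]
23. n0.lim = true  [A.acc > 21]

false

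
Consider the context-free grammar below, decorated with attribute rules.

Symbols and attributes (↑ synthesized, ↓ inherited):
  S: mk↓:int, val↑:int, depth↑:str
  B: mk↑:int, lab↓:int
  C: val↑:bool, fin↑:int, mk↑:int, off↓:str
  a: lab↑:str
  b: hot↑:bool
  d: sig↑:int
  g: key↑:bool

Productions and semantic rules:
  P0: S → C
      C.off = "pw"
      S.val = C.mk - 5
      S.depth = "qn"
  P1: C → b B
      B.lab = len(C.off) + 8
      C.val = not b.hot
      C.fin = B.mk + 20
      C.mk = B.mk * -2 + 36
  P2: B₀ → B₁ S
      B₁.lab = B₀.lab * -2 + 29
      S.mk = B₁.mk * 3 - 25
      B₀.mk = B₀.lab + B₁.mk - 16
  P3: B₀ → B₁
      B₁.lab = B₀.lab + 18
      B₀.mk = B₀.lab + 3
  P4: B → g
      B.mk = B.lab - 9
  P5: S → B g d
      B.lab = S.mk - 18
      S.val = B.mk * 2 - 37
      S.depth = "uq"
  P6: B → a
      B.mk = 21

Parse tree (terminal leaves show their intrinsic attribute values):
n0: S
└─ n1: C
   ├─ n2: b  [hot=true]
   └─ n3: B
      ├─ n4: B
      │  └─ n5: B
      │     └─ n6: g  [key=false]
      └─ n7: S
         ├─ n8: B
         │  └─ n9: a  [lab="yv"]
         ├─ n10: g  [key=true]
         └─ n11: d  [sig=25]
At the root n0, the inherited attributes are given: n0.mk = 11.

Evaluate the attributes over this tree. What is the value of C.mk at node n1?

24

1. n0.mk = 11  [given at root]
2. n1.off = "pw"  ["pw"]
3. n2.hot = true  [terminal]
4. n3.lab = 10  [len(C.off) + 8]
5. n4.lab = 9  [B₀.lab * -2 + 29]
6. n5.lab = 27  [B₀.lab + 18]
7. n6.key = false  [terminal]
8. n5.mk = 18  [B.lab - 9]
9. n4.mk = 12  [B₀.lab + 3]
10. n7.mk = 11  [B₁.mk * 3 - 25]
11. n8.lab = -7  [S.mk - 18]
12. n9.lab = "yv"  [terminal]
13. n8.mk = 21  [21]
14. n10.key = true  [terminal]
15. n11.sig = 25  [terminal]
16. n7.val = 5  [B.mk * 2 - 37]
17. n7.depth = "uq"  ["uq"]
18. n3.mk = 6  [B₀.lab + B₁.mk - 16]
19. n1.val = false  [not b.hot]
20. n1.fin = 26  [B.mk + 20]
21. n1.mk = 24  [B.mk * -2 + 36]
22. n0.val = 19  [C.mk - 5]
23. n0.depth = "qn"  ["qn"]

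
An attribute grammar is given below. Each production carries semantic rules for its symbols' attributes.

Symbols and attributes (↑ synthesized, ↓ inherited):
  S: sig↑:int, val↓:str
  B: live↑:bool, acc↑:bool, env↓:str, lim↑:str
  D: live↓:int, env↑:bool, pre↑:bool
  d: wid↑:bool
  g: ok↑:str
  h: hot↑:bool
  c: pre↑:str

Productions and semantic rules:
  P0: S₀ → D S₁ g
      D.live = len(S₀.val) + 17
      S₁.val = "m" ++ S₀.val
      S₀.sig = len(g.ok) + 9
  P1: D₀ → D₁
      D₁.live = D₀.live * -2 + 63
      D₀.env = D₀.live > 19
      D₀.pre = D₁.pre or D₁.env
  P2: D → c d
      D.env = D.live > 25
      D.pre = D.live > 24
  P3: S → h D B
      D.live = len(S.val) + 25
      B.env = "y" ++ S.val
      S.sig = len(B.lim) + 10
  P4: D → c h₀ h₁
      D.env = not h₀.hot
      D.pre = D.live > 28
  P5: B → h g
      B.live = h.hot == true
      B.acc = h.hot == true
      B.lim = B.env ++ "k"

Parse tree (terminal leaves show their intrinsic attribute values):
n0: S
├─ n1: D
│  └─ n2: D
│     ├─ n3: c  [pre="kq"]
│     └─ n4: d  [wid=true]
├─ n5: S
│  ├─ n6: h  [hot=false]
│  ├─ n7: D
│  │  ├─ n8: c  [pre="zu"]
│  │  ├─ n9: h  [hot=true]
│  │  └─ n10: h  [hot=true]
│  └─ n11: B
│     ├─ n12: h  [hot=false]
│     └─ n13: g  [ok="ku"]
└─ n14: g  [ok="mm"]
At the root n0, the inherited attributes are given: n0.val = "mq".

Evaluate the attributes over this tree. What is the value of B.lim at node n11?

1. n0.val = "mq"  [given at root]
2. n1.live = 19  [len(S₀.val) + 17]
3. n2.live = 25  [D₀.live * -2 + 63]
4. n3.pre = "kq"  [terminal]
5. n4.wid = true  [terminal]
6. n2.env = false  [D.live > 25]
7. n2.pre = true  [D.live > 24]
8. n1.env = false  [D₀.live > 19]
9. n1.pre = true  [D₁.pre or D₁.env]
10. n5.val = "mmq"  ["m" ++ S₀.val]
11. n6.hot = false  [terminal]
12. n7.live = 28  [len(S.val) + 25]
13. n8.pre = "zu"  [terminal]
14. n9.hot = true  [terminal]
15. n10.hot = true  [terminal]
16. n7.env = false  [not h₀.hot]
17. n7.pre = false  [D.live > 28]
18. n11.env = "ymmq"  ["y" ++ S.val]
19. n12.hot = false  [terminal]
20. n13.ok = "ku"  [terminal]
21. n11.live = false  [h.hot == true]
22. n11.acc = false  [h.hot == true]
23. n11.lim = "ymmqk"  [B.env ++ "k"]
24. n5.sig = 15  [len(B.lim) + 10]
25. n14.ok = "mm"  [terminal]
26. n0.sig = 11  [len(g.ok) + 9]

"ymmqk"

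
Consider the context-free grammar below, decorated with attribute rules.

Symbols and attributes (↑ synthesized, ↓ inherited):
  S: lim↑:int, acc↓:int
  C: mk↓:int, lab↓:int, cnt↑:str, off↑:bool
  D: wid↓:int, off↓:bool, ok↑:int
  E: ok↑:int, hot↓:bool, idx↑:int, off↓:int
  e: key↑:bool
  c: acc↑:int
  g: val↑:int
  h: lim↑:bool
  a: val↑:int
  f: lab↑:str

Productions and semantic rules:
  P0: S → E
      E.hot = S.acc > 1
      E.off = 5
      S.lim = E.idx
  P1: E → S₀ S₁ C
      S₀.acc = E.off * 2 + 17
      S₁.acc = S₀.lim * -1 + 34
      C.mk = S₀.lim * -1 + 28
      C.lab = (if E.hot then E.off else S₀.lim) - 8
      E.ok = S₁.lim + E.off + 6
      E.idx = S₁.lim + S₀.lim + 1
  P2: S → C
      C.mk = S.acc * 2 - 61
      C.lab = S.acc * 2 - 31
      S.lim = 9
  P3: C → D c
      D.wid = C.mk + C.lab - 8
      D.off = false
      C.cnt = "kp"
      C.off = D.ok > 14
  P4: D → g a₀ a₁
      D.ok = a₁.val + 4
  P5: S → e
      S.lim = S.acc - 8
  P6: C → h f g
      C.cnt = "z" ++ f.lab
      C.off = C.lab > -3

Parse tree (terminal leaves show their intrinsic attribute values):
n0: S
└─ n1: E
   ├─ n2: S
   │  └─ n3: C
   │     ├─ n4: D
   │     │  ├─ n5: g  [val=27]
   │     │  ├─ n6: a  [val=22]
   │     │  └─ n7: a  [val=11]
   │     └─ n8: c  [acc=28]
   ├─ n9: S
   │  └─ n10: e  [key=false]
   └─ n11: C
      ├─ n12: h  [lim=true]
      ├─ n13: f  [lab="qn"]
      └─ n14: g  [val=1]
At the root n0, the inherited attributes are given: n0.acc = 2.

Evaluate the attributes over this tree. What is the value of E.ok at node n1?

1. n0.acc = 2  [given at root]
2. n1.hot = true  [S.acc > 1]
3. n1.off = 5  [5]
4. n2.acc = 27  [E.off * 2 + 17]
5. n3.mk = -7  [S.acc * 2 - 61]
6. n3.lab = 23  [S.acc * 2 - 31]
7. n4.wid = 8  [C.mk + C.lab - 8]
8. n4.off = false  [false]
9. n5.val = 27  [terminal]
10. n6.val = 22  [terminal]
11. n7.val = 11  [terminal]
12. n4.ok = 15  [a₁.val + 4]
13. n8.acc = 28  [terminal]
14. n3.cnt = "kp"  ["kp"]
15. n3.off = true  [D.ok > 14]
16. n2.lim = 9  [9]
17. n9.acc = 25  [S₀.lim * -1 + 34]
18. n10.key = false  [terminal]
19. n9.lim = 17  [S.acc - 8]
20. n11.mk = 19  [S₀.lim * -1 + 28]
21. n11.lab = -3  [(if E.hot then E.off else S₀.lim) - 8]
22. n12.lim = true  [terminal]
23. n13.lab = "qn"  [terminal]
24. n14.val = 1  [terminal]
25. n11.cnt = "zqn"  ["z" ++ f.lab]
26. n11.off = false  [C.lab > -3]
27. n1.ok = 28  [S₁.lim + E.off + 6]
28. n1.idx = 27  [S₁.lim + S₀.lim + 1]
29. n0.lim = 27  [E.idx]

28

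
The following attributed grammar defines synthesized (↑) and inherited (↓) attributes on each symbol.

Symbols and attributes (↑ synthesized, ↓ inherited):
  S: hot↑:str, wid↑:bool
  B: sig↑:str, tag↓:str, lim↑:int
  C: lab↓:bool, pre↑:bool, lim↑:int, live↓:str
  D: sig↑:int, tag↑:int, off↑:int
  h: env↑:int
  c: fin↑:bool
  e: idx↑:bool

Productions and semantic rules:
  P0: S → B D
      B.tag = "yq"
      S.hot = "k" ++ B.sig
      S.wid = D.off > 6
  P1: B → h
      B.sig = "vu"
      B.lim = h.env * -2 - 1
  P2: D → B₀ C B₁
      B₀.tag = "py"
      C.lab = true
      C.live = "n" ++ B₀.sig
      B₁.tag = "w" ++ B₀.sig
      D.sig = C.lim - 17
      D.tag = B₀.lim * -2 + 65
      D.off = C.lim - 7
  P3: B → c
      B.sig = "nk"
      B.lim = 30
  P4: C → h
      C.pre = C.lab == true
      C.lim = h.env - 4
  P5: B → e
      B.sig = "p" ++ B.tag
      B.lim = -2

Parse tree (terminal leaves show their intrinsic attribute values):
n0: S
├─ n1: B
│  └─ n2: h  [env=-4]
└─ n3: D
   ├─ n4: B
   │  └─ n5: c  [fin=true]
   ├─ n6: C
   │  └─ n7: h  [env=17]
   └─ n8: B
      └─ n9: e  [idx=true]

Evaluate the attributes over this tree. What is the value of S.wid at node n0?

1. n1.tag = "yq"  ["yq"]
2. n2.env = -4  [terminal]
3. n1.sig = "vu"  ["vu"]
4. n1.lim = 7  [h.env * -2 - 1]
5. n4.tag = "py"  ["py"]
6. n5.fin = true  [terminal]
7. n4.sig = "nk"  ["nk"]
8. n4.lim = 30  [30]
9. n6.lab = true  [true]
10. n6.live = "nnk"  ["n" ++ B₀.sig]
11. n7.env = 17  [terminal]
12. n6.pre = true  [C.lab == true]
13. n6.lim = 13  [h.env - 4]
14. n8.tag = "wnk"  ["w" ++ B₀.sig]
15. n9.idx = true  [terminal]
16. n8.sig = "pwnk"  ["p" ++ B.tag]
17. n8.lim = -2  [-2]
18. n3.sig = -4  [C.lim - 17]
19. n3.tag = 5  [B₀.lim * -2 + 65]
20. n3.off = 6  [C.lim - 7]
21. n0.hot = "kvu"  ["k" ++ B.sig]
22. n0.wid = false  [D.off > 6]

false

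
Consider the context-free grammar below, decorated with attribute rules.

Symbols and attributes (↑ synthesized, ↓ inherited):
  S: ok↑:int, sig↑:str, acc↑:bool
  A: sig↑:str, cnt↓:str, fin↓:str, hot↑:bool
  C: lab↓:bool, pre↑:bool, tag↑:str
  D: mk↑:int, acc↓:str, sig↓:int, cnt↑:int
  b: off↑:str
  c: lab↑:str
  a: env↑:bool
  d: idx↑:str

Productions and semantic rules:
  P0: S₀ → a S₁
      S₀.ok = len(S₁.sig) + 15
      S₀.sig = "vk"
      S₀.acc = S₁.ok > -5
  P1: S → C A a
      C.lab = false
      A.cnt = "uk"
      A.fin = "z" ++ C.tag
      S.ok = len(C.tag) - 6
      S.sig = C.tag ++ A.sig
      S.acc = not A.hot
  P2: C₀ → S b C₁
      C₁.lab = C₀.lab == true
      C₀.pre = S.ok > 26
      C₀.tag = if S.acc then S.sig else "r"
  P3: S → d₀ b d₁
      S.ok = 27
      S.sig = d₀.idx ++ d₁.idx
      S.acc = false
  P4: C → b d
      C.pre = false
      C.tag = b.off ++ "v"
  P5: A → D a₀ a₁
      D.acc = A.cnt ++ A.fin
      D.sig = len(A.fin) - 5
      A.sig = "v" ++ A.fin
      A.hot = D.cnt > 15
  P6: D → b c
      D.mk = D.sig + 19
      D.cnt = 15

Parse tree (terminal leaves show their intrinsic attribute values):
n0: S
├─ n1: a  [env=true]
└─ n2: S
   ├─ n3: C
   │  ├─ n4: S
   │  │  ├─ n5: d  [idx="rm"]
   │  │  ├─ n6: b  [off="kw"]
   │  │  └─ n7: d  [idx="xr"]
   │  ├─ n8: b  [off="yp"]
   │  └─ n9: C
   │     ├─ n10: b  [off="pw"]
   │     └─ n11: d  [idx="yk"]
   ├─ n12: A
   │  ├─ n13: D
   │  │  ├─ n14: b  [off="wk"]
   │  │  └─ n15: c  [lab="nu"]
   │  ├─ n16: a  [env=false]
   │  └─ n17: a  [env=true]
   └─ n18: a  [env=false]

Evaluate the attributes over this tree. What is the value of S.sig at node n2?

1. n1.env = true  [terminal]
2. n3.lab = false  [false]
3. n5.idx = "rm"  [terminal]
4. n6.off = "kw"  [terminal]
5. n7.idx = "xr"  [terminal]
6. n4.ok = 27  [27]
7. n4.sig = "rmxr"  [d₀.idx ++ d₁.idx]
8. n4.acc = false  [false]
9. n8.off = "yp"  [terminal]
10. n9.lab = false  [C₀.lab == true]
11. n10.off = "pw"  [terminal]
12. n11.idx = "yk"  [terminal]
13. n9.pre = false  [false]
14. n9.tag = "pwv"  [b.off ++ "v"]
15. n3.pre = true  [S.ok > 26]
16. n3.tag = "r"  [if S.acc then S.sig else "r"]
17. n12.cnt = "uk"  ["uk"]
18. n12.fin = "zr"  ["z" ++ C.tag]
19. n13.acc = "ukzr"  [A.cnt ++ A.fin]
20. n13.sig = -3  [len(A.fin) - 5]
21. n14.off = "wk"  [terminal]
22. n15.lab = "nu"  [terminal]
23. n13.mk = 16  [D.sig + 19]
24. n13.cnt = 15  [15]
25. n16.env = false  [terminal]
26. n17.env = true  [terminal]
27. n12.sig = "vzr"  ["v" ++ A.fin]
28. n12.hot = false  [D.cnt > 15]
29. n18.env = false  [terminal]
30. n2.ok = -5  [len(C.tag) - 6]
31. n2.sig = "rvzr"  [C.tag ++ A.sig]
32. n2.acc = true  [not A.hot]
33. n0.ok = 19  [len(S₁.sig) + 15]
34. n0.sig = "vk"  ["vk"]
35. n0.acc = false  [S₁.ok > -5]

"rvzr"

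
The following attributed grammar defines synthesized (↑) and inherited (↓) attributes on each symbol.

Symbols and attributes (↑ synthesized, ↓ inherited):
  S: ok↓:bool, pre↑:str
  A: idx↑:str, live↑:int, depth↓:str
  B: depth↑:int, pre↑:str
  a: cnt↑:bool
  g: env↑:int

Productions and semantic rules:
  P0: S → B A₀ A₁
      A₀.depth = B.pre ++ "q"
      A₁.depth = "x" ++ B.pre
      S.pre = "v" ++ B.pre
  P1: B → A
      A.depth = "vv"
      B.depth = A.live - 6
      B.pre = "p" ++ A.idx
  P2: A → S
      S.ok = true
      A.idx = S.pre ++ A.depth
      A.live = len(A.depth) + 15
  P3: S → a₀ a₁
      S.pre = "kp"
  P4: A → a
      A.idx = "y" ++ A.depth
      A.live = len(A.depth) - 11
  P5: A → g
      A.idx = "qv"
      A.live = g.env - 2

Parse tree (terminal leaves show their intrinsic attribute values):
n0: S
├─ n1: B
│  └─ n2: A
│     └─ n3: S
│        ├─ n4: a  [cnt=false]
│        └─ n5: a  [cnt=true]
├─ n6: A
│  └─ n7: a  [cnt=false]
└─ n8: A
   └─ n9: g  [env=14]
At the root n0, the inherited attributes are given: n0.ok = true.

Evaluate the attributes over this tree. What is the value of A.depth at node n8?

1. n0.ok = true  [given at root]
2. n2.depth = "vv"  ["vv"]
3. n3.ok = true  [true]
4. n4.cnt = false  [terminal]
5. n5.cnt = true  [terminal]
6. n3.pre = "kp"  ["kp"]
7. n2.idx = "kpvv"  [S.pre ++ A.depth]
8. n2.live = 17  [len(A.depth) + 15]
9. n1.depth = 11  [A.live - 6]
10. n1.pre = "pkpvv"  ["p" ++ A.idx]
11. n6.depth = "pkpvvq"  [B.pre ++ "q"]
12. n7.cnt = false  [terminal]
13. n6.idx = "ypkpvvq"  ["y" ++ A.depth]
14. n6.live = -5  [len(A.depth) - 11]
15. n8.depth = "xpkpvv"  ["x" ++ B.pre]
16. n9.env = 14  [terminal]
17. n8.idx = "qv"  ["qv"]
18. n8.live = 12  [g.env - 2]
19. n0.pre = "vpkpvv"  ["v" ++ B.pre]

"xpkpvv"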